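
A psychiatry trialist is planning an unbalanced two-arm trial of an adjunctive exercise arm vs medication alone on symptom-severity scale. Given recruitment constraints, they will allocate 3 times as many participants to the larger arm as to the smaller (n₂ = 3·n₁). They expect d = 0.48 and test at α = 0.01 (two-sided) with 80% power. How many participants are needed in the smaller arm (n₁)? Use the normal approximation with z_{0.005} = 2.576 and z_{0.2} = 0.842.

With allocation ratio k = n₂/n₁ = 3, Var(x̄₁−x̄₂) = σ²(1/n₁ + 1/(k·n₁)) = σ²·(k+1)/(k·n₁).
So n₁ = (1 + 1/k)·((z_{α/2} + z_β)/d)² = 1.333 × (3.418/0.48)².
n₁ = 1.333 × 50.71 = 67.6.
Round up: n₁ = 68, giving n₂ = 3 × 68 = 204.

n₁ = 68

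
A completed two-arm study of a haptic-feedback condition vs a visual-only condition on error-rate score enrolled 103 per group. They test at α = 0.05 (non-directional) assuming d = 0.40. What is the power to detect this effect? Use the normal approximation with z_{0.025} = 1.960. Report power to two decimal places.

power ≈ 0.82

For two equal groups, power = Φ(d·√(n/2) − z_{α/2}).
d·√(n/2) = 0.40 × √(103/2) = 0.40 × 7.176 = 2.871.
z_β = 2.871 − 1.960 = 0.911.
Power = Φ(0.911) = 0.819.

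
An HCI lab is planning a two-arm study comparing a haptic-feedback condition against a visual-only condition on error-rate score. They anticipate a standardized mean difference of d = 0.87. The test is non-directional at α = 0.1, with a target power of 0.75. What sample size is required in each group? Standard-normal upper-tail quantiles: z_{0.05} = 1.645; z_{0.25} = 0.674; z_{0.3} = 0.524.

For two independent groups with equal n: n = 2·((z_{α/2} + z_β) / d)².
z_{α/2} + z_β = 1.645 + 0.674 = 2.319.
n = 2 × (2.319 / 0.87)² = 2 × 2.666² = 2 × 7.10 = 14.2.
Round up to the next whole participant.

n = 15 per group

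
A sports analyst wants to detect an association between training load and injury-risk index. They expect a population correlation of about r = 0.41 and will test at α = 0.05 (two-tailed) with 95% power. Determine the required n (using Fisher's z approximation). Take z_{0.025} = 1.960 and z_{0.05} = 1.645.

n = 72

Fisher's z: C = ½·ln((1+r)/(1−r)) = ½·ln(2.3898) = 0.4356.
n = ((z_{α/2} + z_β)/C)² + 3.
(1.960 + 1.645) / 0.4356 = 3.605 / 0.4356 = 8.276.
n = 8.276² + 3 = 68.49 + 3 = 71.5.
Round up.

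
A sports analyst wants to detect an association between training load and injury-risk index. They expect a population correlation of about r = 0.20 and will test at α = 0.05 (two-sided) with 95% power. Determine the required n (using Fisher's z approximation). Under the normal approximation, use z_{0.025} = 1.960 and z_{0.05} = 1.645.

Fisher's z: C = ½·ln((1+r)/(1−r)) = ½·ln(1.5000) = 0.2027.
n = ((z_{α/2} + z_β)/C)² + 3.
(1.960 + 1.645) / 0.2027 = 3.605 / 0.2027 = 17.785.
n = 17.785² + 3 = 316.30 + 3 = 319.3.
Round up.

n = 320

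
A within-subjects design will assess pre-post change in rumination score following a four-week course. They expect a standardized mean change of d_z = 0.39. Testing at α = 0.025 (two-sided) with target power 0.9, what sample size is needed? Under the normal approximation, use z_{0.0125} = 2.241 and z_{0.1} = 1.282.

For a paired (one-sample on differences) test: n = ((z_{α/2} + z_β) / d)².
z_{α/2} + z_β = 2.241 + 1.282 = 3.523.
n = (3.523 / 0.39)² = 9.033² = 81.60.
Round up.

n = 82 pairs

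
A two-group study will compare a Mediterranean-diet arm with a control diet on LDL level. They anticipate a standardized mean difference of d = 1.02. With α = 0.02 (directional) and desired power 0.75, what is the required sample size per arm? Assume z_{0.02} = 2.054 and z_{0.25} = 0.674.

n = 15 per group

For two independent groups with equal n: n = 2·((z_{α} + z_β) / d)².
z_{α} + z_β = 2.054 + 0.674 = 2.728.
n = 2 × (2.728 / 1.02)² = 2 × 2.675² = 2 × 7.15 = 14.3.
Round up to the next whole participant.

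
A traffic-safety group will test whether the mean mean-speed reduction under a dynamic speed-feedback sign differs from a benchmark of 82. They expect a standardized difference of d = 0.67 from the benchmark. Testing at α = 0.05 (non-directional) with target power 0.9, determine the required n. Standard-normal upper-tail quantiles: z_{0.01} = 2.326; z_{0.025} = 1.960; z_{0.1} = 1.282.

n = 24

For a one-sample test: n = ((z_{α/2} + z_β) / d)².
z_{α/2} + z_β = 1.960 + 1.282 = 3.242.
n = (3.242 / 0.67)² = 4.839² = 23.41.
Round up.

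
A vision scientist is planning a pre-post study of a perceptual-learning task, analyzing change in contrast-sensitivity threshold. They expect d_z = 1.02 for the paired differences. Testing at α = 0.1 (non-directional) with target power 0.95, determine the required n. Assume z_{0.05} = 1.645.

For a paired (one-sample on differences) test: n = ((z_{α/2} + z_β) / d)².
z_{α/2} + z_β = 1.645 + 1.645 = 3.290.
n = (3.290 / 1.02)² = 3.225² = 10.40.
Round up.

n = 11 pairs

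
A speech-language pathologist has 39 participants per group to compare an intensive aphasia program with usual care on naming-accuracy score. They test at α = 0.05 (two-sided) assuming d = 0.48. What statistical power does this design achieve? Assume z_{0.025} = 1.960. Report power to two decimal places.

For two equal groups, power = Φ(d·√(n/2) − z_{α/2}).
d·√(n/2) = 0.48 × √(39/2) = 0.48 × 4.416 = 2.120.
z_β = 2.120 − 1.960 = 0.160.
Power = Φ(0.160) = 0.563.

power ≈ 0.56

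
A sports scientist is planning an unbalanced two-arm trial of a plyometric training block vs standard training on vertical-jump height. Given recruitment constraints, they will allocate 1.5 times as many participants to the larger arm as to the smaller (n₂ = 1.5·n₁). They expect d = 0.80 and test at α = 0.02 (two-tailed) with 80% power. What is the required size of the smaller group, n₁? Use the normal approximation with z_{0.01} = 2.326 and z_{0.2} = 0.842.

n₁ = 27

With allocation ratio k = n₂/n₁ = 1.5, Var(x̄₁−x̄₂) = σ²(1/n₁ + 1/(k·n₁)) = σ²·(k+1)/(k·n₁).
So n₁ = (1 + 1/k)·((z_{α/2} + z_β)/d)² = 1.667 × (3.168/0.80)².
n₁ = 1.667 × 15.68 = 26.1.
Round up: n₁ = 27, giving n₂ = ⌈1.5 × 27⌉ = ⌈40.5⌉ = 41.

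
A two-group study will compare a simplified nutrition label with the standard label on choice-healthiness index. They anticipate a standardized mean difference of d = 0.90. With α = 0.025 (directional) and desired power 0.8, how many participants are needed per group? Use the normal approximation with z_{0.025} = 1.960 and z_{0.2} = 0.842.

n = 20 per group

For two independent groups with equal n: n = 2·((z_{α} + z_β) / d)².
z_{α} + z_β = 1.960 + 0.842 = 2.802.
n = 2 × (2.802 / 0.90)² = 2 × 3.113² = 2 × 9.69 = 19.4.
Round up to the next whole participant.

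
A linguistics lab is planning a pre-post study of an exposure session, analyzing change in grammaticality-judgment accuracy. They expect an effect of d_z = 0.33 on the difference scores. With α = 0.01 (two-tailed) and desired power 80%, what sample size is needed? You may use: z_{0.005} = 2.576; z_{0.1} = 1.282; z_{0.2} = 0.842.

n = 108 pairs

For a paired (one-sample on differences) test: n = ((z_{α/2} + z_β) / d)².
z_{α/2} + z_β = 2.576 + 0.842 = 3.418.
n = (3.418 / 0.33)² = 10.358² = 107.28.
Round up.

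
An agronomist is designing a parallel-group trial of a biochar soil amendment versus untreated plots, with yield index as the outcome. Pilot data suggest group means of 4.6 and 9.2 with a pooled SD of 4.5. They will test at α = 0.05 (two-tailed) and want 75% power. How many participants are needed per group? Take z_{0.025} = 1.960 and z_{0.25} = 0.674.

n = 14 per group

Cohen's d = |M₁ − M₂| / SD_pooled = |4.6 − 9.2| / 4.5 = 4.6 / 4.5 = 1.022.
For two independent groups with equal n: n = 2·((z_{α/2} + z_β) / d)².
z_{α/2} + z_β = 1.960 + 0.674 = 2.634.
n = 2 × (2.634 / 1.022)² = 2 × 2.577² = 2 × 6.64 = 13.3.
Round up to the next whole participant.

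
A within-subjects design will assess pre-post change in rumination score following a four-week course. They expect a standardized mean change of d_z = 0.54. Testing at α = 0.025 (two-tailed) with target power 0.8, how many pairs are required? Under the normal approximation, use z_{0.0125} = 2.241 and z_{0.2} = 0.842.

n = 33 pairs

For a paired (one-sample on differences) test: n = ((z_{α/2} + z_β) / d)².
z_{α/2} + z_β = 2.241 + 0.842 = 3.083.
n = (3.083 / 0.54)² = 5.709² = 32.60.
Round up.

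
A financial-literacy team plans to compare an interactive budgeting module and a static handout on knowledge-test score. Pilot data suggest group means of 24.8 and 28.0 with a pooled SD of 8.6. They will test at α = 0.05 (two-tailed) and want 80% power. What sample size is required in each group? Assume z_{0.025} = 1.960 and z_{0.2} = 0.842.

Cohen's d = |M₁ − M₂| / SD_pooled = |24.8 − 28.0| / 8.6 = 3.2 / 8.6 = 0.372.
For two independent groups with equal n: n = 2·((z_{α/2} + z_β) / d)².
z_{α/2} + z_β = 1.960 + 0.842 = 2.802.
n = 2 × (2.802 / 0.372)² = 2 × 7.532² = 2 × 56.73 = 113.5.
Round up to the next whole participant.

n = 114 per group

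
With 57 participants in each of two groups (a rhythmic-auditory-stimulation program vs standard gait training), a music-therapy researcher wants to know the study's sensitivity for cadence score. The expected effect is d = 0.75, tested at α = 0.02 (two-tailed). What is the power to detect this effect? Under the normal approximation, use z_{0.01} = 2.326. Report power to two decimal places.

power ≈ 0.95

For two equal groups, power = Φ(d·√(n/2) − z_{α/2}).
d·√(n/2) = 0.75 × √(57/2) = 0.75 × 5.339 = 4.004.
z_β = 4.004 − 2.326 = 1.678.
Power = Φ(1.678) = 0.953.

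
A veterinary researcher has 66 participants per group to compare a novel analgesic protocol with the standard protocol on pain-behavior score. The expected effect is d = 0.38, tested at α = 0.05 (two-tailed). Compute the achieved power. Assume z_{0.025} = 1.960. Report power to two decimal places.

power ≈ 0.59

For two equal groups, power = Φ(d·√(n/2) − z_{α/2}).
d·√(n/2) = 0.38 × √(66/2) = 0.38 × 5.745 = 2.183.
z_β = 2.183 − 1.960 = 0.223.
Power = Φ(0.223) = 0.588.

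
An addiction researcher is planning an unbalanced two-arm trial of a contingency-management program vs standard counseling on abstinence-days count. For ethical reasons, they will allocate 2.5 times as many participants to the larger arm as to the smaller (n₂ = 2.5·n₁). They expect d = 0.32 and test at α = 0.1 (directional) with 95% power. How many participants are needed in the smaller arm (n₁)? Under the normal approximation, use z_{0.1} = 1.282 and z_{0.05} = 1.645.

With allocation ratio k = n₂/n₁ = 2.5, Var(x̄₁−x̄₂) = σ²(1/n₁ + 1/(k·n₁)) = σ²·(k+1)/(k·n₁).
So n₁ = (1 + 1/k)·((z_{α} + z_β)/d)² = 1.400 × (2.927/0.32)².
n₁ = 1.400 × 83.67 = 117.1.
Round up: n₁ = 118, giving n₂ = 2.5 × 118 = 295.

n₁ = 118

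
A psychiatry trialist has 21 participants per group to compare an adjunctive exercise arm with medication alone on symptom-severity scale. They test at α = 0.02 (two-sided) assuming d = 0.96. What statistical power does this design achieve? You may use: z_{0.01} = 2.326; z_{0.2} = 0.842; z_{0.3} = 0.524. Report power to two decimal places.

For two equal groups, power = Φ(d·√(n/2) − z_{α/2}).
d·√(n/2) = 0.96 × √(21/2) = 0.96 × 3.240 = 3.111.
z_β = 3.111 − 2.326 = 0.785.
Power = Φ(0.785) = 0.784.

power ≈ 0.78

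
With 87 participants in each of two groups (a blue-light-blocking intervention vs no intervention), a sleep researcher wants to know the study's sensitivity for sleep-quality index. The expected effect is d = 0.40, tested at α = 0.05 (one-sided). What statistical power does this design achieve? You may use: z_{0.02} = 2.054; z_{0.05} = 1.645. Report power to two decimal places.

power ≈ 0.84

For two equal groups, power = Φ(d·√(n/2) − z_{α}).
d·√(n/2) = 0.40 × √(87/2) = 0.40 × 6.595 = 2.638.
z_β = 2.638 − 1.645 = 0.993.
Power = Φ(0.993) = 0.840.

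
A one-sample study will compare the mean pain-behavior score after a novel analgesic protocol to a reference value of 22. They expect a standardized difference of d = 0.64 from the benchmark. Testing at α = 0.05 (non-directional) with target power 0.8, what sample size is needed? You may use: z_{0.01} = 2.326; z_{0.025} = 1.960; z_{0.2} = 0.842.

n = 20

For a one-sample test: n = ((z_{α/2} + z_β) / d)².
z_{α/2} + z_β = 1.960 + 0.842 = 2.802.
n = (2.802 / 0.64)² = 4.378² = 19.17.
Round up.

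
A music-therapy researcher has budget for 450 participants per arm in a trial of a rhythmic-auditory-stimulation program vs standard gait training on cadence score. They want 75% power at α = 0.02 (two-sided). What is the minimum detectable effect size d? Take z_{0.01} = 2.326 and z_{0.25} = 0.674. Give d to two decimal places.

d_min ≈ 0.20

For two independent groups of n = 450 each: d_min = (z_{α/2} + z_β)·√(2/n).
z-sum = 2.326 + 0.674 = 3.000.
d_min = 3.000 × √(2/450) = 3.000 × 0.0667 = 0.200.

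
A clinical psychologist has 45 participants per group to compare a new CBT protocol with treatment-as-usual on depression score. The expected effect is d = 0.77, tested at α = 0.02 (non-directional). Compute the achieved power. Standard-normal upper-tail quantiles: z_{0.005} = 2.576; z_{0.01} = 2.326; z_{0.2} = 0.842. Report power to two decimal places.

For two equal groups, power = Φ(d·√(n/2) − z_{α/2}).
d·√(n/2) = 0.77 × √(45/2) = 0.77 × 4.743 = 3.652.
z_β = 3.652 − 2.326 = 1.326.
Power = Φ(1.326) = 0.908.

power ≈ 0.91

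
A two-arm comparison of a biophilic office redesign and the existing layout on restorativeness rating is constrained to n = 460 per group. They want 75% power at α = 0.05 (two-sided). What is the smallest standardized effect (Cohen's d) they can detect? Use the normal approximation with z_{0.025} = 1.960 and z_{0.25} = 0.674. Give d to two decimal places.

d_min ≈ 0.17

For two independent groups of n = 460 each: d_min = (z_{α/2} + z_β)·√(2/n).
z-sum = 1.960 + 0.674 = 2.634.
d_min = 2.634 × √(2/460) = 2.634 × 0.0659 = 0.174.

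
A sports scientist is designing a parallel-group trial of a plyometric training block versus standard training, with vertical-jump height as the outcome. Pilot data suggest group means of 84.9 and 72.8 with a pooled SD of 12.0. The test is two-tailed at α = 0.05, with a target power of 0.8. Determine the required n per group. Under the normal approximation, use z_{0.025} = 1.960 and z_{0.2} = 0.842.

n = 16 per group

Cohen's d = |M₁ − M₂| / SD_pooled = |84.9 − 72.8| / 12.0 = 12.1 / 12.0 = 1.008.
For two independent groups with equal n: n = 2·((z_{α/2} + z_β) / d)².
z_{α/2} + z_β = 1.960 + 0.842 = 2.802.
n = 2 × (2.802 / 1.008)² = 2 × 2.780² = 2 × 7.73 = 15.5.
Round up to the next whole participant.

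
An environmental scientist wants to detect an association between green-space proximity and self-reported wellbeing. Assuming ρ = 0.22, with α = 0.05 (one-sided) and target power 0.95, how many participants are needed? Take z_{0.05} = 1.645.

Fisher's z: C = ½·ln((1+r)/(1−r)) = ½·ln(1.5641) = 0.2237.
n = ((z_{α} + z_β)/C)² + 3.
(1.645 + 1.645) / 0.2237 = 3.290 / 0.2237 = 14.707.
n = 14.707² + 3 = 216.30 + 3 = 219.3.
Round up.

n = 220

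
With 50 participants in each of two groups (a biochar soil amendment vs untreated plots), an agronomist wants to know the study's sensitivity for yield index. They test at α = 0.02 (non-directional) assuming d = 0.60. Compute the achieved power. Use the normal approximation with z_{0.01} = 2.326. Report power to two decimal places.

power ≈ 0.75

For two equal groups, power = Φ(d·√(n/2) − z_{α/2}).
d·√(n/2) = 0.60 × √(50/2) = 0.60 × 5.000 = 3.000.
z_β = 3.000 − 2.326 = 0.674.
Power = Φ(0.674) = 0.750.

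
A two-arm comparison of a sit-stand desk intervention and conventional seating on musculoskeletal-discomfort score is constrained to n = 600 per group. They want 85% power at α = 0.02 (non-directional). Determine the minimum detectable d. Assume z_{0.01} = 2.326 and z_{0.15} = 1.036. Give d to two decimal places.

d_min ≈ 0.19

For two independent groups of n = 600 each: d_min = (z_{α/2} + z_β)·√(2/n).
z-sum = 2.326 + 1.036 = 3.362.
d_min = 3.362 × √(2/600) = 3.362 × 0.0577 = 0.194.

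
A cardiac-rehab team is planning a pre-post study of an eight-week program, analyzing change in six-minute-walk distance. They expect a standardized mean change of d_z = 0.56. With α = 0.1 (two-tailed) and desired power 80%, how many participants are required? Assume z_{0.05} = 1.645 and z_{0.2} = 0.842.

For a paired (one-sample on differences) test: n = ((z_{α/2} + z_β) / d)².
z_{α/2} + z_β = 1.645 + 0.842 = 2.487.
n = (2.487 / 0.56)² = 4.441² = 19.72.
Round up.

n = 20 pairs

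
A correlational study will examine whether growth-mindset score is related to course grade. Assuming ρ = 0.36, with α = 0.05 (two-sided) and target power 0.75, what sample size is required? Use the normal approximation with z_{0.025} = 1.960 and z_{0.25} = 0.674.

n = 52

Fisher's z: C = ½·ln((1+r)/(1−r)) = ½·ln(2.1250) = 0.3769.
n = ((z_{α/2} + z_β)/C)² + 3.
(1.960 + 0.674) / 0.3769 = 2.634 / 0.3769 = 6.989.
n = 6.989² + 3 = 48.84 + 3 = 51.8.
Round up.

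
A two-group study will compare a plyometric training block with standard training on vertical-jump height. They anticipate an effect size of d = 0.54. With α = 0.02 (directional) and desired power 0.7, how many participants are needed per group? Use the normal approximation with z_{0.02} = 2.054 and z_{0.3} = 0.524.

n = 46 per group

For two independent groups with equal n: n = 2·((z_{α} + z_β) / d)².
z_{α} + z_β = 2.054 + 0.524 = 2.578.
n = 2 × (2.578 / 0.54)² = 2 × 4.774² = 2 × 22.79 = 45.6.
Round up to the next whole participant.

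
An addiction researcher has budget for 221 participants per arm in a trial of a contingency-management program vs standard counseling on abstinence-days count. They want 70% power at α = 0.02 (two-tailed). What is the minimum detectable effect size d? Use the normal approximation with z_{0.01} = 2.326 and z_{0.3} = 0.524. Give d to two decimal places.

For two independent groups of n = 221 each: d_min = (z_{α/2} + z_β)·√(2/n).
z-sum = 2.326 + 0.524 = 2.850.
d_min = 2.850 × √(2/221) = 2.850 × 0.0951 = 0.271.

d_min ≈ 0.27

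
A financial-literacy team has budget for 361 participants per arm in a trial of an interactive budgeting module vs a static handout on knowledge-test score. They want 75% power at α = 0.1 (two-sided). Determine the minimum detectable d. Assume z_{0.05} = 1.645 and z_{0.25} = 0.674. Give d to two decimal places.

For two independent groups of n = 361 each: d_min = (z_{α/2} + z_β)·√(2/n).
z-sum = 1.645 + 0.674 = 2.319.
d_min = 2.319 × √(2/361) = 2.319 × 0.0744 = 0.173.

d_min ≈ 0.17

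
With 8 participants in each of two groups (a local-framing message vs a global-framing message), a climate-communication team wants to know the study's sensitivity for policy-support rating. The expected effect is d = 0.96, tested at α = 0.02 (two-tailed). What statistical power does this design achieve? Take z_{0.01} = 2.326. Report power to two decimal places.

power ≈ 0.34

For two equal groups, power = Φ(d·√(n/2) − z_{α/2}).
d·√(n/2) = 0.96 × √(8/2) = 0.96 × 2.000 = 1.920.
z_β = 1.920 − 2.326 = -0.406.
Power = Φ(-0.406) = 0.342.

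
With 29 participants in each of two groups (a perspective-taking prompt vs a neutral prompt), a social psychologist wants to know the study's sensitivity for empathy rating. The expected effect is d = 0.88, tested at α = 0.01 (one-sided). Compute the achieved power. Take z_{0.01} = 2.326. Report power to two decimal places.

For two equal groups, power = Φ(d·√(n/2) − z_{α}).
d·√(n/2) = 0.88 × √(29/2) = 0.88 × 3.808 = 3.351.
z_β = 3.351 − 2.326 = 1.025.
Power = Φ(1.025) = 0.847.

power ≈ 0.85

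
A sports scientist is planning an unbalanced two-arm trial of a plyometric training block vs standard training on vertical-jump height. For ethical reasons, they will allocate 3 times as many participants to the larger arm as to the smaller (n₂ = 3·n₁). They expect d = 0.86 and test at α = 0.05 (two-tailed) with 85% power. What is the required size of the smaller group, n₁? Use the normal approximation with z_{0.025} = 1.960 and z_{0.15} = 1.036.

With allocation ratio k = n₂/n₁ = 3, Var(x̄₁−x̄₂) = σ²(1/n₁ + 1/(k·n₁)) = σ²·(k+1)/(k·n₁).
So n₁ = (1 + 1/k)·((z_{α/2} + z_β)/d)² = 1.333 × (2.996/0.86)².
n₁ = 1.333 × 12.14 = 16.2.
Round up: n₁ = 17, giving n₂ = 3 × 17 = 51.

n₁ = 17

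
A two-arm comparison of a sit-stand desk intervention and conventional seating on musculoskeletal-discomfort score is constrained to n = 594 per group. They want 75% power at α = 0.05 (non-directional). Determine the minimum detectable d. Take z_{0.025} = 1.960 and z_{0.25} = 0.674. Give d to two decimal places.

d_min ≈ 0.15

For two independent groups of n = 594 each: d_min = (z_{α/2} + z_β)·√(2/n).
z-sum = 1.960 + 0.674 = 2.634.
d_min = 2.634 × √(2/594) = 2.634 × 0.0580 = 0.153.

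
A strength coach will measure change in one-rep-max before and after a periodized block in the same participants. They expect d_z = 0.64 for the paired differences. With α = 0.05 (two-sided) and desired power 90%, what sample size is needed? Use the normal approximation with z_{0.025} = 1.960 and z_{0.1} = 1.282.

n = 26 pairs

For a paired (one-sample on differences) test: n = ((z_{α/2} + z_β) / d)².
z_{α/2} + z_β = 1.960 + 1.282 = 3.242.
n = (3.242 / 0.64)² = 5.066² = 25.66.
Round up.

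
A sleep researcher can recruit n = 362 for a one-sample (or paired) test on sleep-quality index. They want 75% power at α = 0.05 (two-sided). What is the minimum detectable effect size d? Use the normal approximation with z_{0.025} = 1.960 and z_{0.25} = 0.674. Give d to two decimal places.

For a single sample (or paired design) of n = 362: d_min = (z_{α/2} + z_β)/√n.
z-sum = 1.960 + 0.674 = 2.634.
d_min = 2.634 / √362 = 2.634 / 19.026 = 0.138.

d_min ≈ 0.14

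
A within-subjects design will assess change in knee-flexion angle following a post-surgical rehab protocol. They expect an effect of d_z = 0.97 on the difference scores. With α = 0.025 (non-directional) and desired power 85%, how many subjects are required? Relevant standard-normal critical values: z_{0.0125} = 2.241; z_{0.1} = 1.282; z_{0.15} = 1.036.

For a paired (one-sample on differences) test: n = ((z_{α/2} + z_β) / d)².
z_{α/2} + z_β = 2.241 + 1.036 = 3.277.
n = (3.277 / 0.97)² = 3.378² = 11.41.
Round up.

n = 12 pairs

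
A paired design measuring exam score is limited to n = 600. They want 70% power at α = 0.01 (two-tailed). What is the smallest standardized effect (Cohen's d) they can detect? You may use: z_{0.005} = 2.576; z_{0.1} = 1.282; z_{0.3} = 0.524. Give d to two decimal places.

d_min ≈ 0.13

For a single sample (or paired design) of n = 600: d_min = (z_{α/2} + z_β)/√n.
z-sum = 2.576 + 0.524 = 3.100.
d_min = 3.100 / √600 = 3.100 / 24.495 = 0.127.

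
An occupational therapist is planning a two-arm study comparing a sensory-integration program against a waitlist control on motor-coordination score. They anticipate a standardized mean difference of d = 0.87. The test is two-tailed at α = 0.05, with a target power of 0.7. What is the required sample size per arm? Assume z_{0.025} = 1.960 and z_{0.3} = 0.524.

For two independent groups with equal n: n = 2·((z_{α/2} + z_β) / d)².
z_{α/2} + z_β = 1.960 + 0.524 = 2.484.
n = 2 × (2.484 / 0.87)² = 2 × 2.855² = 2 × 8.15 = 16.3.
Round up to the next whole participant.

n = 17 per group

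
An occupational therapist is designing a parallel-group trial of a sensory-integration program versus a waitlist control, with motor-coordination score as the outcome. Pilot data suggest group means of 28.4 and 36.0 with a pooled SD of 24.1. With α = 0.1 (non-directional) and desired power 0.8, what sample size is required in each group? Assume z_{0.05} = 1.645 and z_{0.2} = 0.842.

n = 125 per group

Cohen's d = |M₁ − M₂| / SD_pooled = |28.4 − 36.0| / 24.1 = 7.6 / 24.1 = 0.315.
For two independent groups with equal n: n = 2·((z_{α/2} + z_β) / d)².
z_{α/2} + z_β = 1.645 + 0.842 = 2.487.
n = 2 × (2.487 / 0.315)² = 2 × 7.895² = 2 × 62.33 = 124.7.
Round up to the next whole participant.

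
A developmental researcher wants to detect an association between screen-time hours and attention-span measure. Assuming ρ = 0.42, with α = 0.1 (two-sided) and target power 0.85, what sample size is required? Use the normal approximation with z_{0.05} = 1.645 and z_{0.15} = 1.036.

Fisher's z: C = ½·ln((1+r)/(1−r)) = ½·ln(2.4483) = 0.4477.
n = ((z_{α/2} + z_β)/C)² + 3.
(1.645 + 1.036) / 0.4477 = 2.681 / 0.4477 = 5.988.
n = 5.988² + 3 = 35.86 + 3 = 38.9.
Round up.

n = 39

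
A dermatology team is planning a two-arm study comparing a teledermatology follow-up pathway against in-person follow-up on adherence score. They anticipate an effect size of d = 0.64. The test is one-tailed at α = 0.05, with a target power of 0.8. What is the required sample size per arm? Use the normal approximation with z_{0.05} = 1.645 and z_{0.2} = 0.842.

For two independent groups with equal n: n = 2·((z_{α} + z_β) / d)².
z_{α} + z_β = 1.645 + 0.842 = 2.487.
n = 2 × (2.487 / 0.64)² = 2 × 3.886² = 2 × 15.10 = 30.2.
Round up to the next whole participant.

n = 31 per group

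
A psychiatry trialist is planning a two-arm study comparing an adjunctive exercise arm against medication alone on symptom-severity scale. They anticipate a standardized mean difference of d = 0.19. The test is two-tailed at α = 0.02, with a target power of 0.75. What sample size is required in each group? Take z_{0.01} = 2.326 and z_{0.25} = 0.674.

For two independent groups with equal n: n = 2·((z_{α/2} + z_β) / d)².
z_{α/2} + z_β = 2.326 + 0.674 = 3.000.
n = 2 × (3.000 / 0.19)² = 2 × 15.789² = 2 × 249.31 = 498.6.
Round up to the next whole participant.

n = 499 per group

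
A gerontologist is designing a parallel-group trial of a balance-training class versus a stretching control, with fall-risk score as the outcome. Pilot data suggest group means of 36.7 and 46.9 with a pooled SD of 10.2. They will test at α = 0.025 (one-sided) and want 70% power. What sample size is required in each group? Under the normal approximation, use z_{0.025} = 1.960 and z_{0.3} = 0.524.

n = 13 per group

Cohen's d = |M₁ − M₂| / SD_pooled = |36.7 − 46.9| / 10.2 = 10.2 / 10.2 = 1.000.
For two independent groups with equal n: n = 2·((z_{α} + z_β) / d)².
z_{α} + z_β = 1.960 + 0.524 = 2.484.
n = 2 × (2.484 / 1.000)² = 2 × 2.484² = 2 × 6.17 = 12.3.
Round up to the next whole participant.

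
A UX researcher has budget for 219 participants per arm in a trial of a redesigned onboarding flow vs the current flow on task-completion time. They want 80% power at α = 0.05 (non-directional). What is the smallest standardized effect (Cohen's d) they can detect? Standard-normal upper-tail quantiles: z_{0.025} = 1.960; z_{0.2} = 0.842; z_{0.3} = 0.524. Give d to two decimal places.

For two independent groups of n = 219 each: d_min = (z_{α/2} + z_β)·√(2/n).
z-sum = 1.960 + 0.842 = 2.802.
d_min = 2.802 × √(2/219) = 2.802 × 0.0956 = 0.268.

d_min ≈ 0.27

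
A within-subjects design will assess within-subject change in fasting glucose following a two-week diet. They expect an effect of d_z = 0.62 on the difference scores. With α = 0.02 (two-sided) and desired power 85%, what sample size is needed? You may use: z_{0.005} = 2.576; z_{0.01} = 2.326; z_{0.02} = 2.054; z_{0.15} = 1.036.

For a paired (one-sample on differences) test: n = ((z_{α/2} + z_β) / d)².
z_{α/2} + z_β = 2.326 + 1.036 = 3.362.
n = (3.362 / 0.62)² = 5.423² = 29.40.
Round up.

n = 30 pairs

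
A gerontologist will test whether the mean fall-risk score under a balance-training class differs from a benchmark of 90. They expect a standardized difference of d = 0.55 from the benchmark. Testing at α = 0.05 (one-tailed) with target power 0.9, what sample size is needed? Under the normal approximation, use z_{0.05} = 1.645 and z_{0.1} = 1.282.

n = 29

For a one-sample test: n = ((z_{α} + z_β) / d)².
z_{α} + z_β = 1.645 + 1.282 = 2.927.
n = (2.927 / 0.55)² = 5.322² = 28.32.
Round up.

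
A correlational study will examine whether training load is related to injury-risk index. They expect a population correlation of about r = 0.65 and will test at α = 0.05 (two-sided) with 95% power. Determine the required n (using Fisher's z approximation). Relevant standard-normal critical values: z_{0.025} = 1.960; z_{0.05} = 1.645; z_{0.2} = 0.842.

Fisher's z: C = ½·ln((1+r)/(1−r)) = ½·ln(4.7143) = 0.7753.
n = ((z_{α/2} + z_β)/C)² + 3.
(1.960 + 1.645) / 0.7753 = 3.605 / 0.7753 = 4.650.
n = 4.650² + 3 = 21.62 + 3 = 24.6.
Round up.

n = 25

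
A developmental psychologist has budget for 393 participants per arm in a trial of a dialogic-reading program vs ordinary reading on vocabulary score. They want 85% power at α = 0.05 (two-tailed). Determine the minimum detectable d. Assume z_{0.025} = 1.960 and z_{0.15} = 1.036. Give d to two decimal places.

d_min ≈ 0.21

For two independent groups of n = 393 each: d_min = (z_{α/2} + z_β)·√(2/n).
z-sum = 1.960 + 1.036 = 2.996.
d_min = 2.996 × √(2/393) = 2.996 × 0.0713 = 0.214.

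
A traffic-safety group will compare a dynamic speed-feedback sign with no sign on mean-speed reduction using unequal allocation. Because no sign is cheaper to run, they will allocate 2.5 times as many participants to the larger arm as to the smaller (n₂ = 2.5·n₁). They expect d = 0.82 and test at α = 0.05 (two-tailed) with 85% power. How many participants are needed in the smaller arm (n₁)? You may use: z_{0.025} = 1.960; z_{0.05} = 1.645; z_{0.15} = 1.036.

n₁ = 19

With allocation ratio k = n₂/n₁ = 2.5, Var(x̄₁−x̄₂) = σ²(1/n₁ + 1/(k·n₁)) = σ²·(k+1)/(k·n₁).
So n₁ = (1 + 1/k)·((z_{α/2} + z_β)/d)² = 1.400 × (2.996/0.82)².
n₁ = 1.400 × 13.35 = 18.7.
Round up: n₁ = 19, giving n₂ = ⌈2.5 × 19⌉ = ⌈47.5⌉ = 48.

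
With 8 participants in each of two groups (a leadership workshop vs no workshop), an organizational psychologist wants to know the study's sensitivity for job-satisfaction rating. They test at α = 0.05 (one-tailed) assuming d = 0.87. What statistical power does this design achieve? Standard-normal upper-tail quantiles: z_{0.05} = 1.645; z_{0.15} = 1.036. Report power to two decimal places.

For two equal groups, power = Φ(d·√(n/2) − z_{α}).
d·√(n/2) = 0.87 × √(8/2) = 0.87 × 2.000 = 1.740.
z_β = 1.740 − 1.645 = 0.095.
Power = Φ(0.095) = 0.538.

power ≈ 0.54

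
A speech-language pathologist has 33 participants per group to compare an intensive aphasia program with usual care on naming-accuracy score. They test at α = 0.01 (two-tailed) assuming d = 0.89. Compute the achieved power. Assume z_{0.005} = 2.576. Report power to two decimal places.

For two equal groups, power = Φ(d·√(n/2) − z_{α/2}).
d·√(n/2) = 0.89 × √(33/2) = 0.89 × 4.062 = 3.615.
z_β = 3.615 − 2.576 = 1.039.
Power = Φ(1.039) = 0.851.

power ≈ 0.85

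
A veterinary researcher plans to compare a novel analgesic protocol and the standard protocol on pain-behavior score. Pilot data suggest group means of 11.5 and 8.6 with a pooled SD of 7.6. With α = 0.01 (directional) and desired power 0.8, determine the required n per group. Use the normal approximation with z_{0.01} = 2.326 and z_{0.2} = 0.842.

Cohen's d = |M₁ − M₂| / SD_pooled = |11.5 − 8.6| / 7.6 = 2.9 / 7.6 = 0.382.
For two independent groups with equal n: n = 2·((z_{α} + z_β) / d)².
z_{α} + z_β = 2.326 + 0.842 = 3.168.
n = 2 × (3.168 / 0.382)² = 2 × 8.293² = 2 × 68.78 = 137.6.
Round up to the next whole participant.

n = 138 per group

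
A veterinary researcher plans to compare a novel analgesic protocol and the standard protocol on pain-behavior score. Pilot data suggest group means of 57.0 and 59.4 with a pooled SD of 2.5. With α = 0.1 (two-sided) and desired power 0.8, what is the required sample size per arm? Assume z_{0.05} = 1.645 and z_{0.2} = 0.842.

Cohen's d = |M₁ − M₂| / SD_pooled = |57.0 − 59.4| / 2.5 = 2.4 / 2.5 = 0.960.
For two independent groups with equal n: n = 2·((z_{α/2} + z_β) / d)².
z_{α/2} + z_β = 1.645 + 0.842 = 2.487.
n = 2 × (2.487 / 0.960)² = 2 × 2.591² = 2 × 6.71 = 13.4.
Round up to the next whole participant.

n = 14 per group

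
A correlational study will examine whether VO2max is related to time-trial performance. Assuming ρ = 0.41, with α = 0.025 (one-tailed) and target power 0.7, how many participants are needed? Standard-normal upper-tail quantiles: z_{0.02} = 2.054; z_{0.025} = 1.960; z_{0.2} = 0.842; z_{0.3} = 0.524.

n = 36

Fisher's z: C = ½·ln((1+r)/(1−r)) = ½·ln(2.3898) = 0.4356.
n = ((z_{α} + z_β)/C)² + 3.
(1.960 + 0.524) / 0.4356 = 2.484 / 0.4356 = 5.702.
n = 5.702² + 3 = 32.52 + 3 = 35.5.
Round up.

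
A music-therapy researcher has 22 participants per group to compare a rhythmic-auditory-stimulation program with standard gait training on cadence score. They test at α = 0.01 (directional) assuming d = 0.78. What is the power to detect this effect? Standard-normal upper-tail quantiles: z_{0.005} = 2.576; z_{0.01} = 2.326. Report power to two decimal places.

For two equal groups, power = Φ(d·√(n/2) − z_{α}).
d·√(n/2) = 0.78 × √(22/2) = 0.78 × 3.317 = 2.587.
z_β = 2.587 − 2.326 = 0.261.
Power = Φ(0.261) = 0.603.

power ≈ 0.60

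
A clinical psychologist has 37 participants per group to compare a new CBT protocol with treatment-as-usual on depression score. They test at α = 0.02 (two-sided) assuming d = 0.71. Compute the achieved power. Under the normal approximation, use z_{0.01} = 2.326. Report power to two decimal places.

For two equal groups, power = Φ(d·√(n/2) − z_{α/2}).
d·√(n/2) = 0.71 × √(37/2) = 0.71 × 4.301 = 3.054.
z_β = 3.054 − 2.326 = 0.728.
Power = Φ(0.728) = 0.767.

power ≈ 0.77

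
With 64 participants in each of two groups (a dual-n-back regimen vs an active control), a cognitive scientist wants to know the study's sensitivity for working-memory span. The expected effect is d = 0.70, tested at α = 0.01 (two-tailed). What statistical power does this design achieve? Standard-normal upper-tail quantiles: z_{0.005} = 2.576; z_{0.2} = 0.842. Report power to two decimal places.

For two equal groups, power = Φ(d·√(n/2) − z_{α/2}).
d·√(n/2) = 0.70 × √(64/2) = 0.70 × 5.657 = 3.960.
z_β = 3.960 − 2.576 = 1.384.
Power = Φ(1.384) = 0.917.

power ≈ 0.92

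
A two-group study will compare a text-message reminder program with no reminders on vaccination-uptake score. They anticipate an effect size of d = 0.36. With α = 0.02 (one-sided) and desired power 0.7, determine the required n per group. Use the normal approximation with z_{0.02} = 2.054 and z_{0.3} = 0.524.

n = 103 per group

For two independent groups with equal n: n = 2·((z_{α} + z_β) / d)².
z_{α} + z_β = 2.054 + 0.524 = 2.578.
n = 2 × (2.578 / 0.36)² = 2 × 7.161² = 2 × 51.28 = 102.6.
Round up to the next whole participant.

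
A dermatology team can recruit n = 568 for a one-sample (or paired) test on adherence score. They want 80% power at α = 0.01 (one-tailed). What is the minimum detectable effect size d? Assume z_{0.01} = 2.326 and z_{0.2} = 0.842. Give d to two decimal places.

d_min ≈ 0.13

For a single sample (or paired design) of n = 568: d_min = (z_{α} + z_β)/√n.
z-sum = 2.326 + 0.842 = 3.168.
d_min = 3.168 / √568 = 3.168 / 23.833 = 0.133.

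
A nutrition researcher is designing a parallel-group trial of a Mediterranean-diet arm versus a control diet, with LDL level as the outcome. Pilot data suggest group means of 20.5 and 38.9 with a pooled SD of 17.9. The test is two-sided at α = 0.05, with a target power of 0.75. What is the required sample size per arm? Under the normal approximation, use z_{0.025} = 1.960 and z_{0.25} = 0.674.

Cohen's d = |M₁ − M₂| / SD_pooled = |20.5 − 38.9| / 17.9 = 18.4 / 17.9 = 1.028.
For two independent groups with equal n: n = 2·((z_{α/2} + z_β) / d)².
z_{α/2} + z_β = 1.960 + 0.674 = 2.634.
n = 2 × (2.634 / 1.028)² = 2 × 2.562² = 2 × 6.57 = 13.1.
Round up to the next whole participant.

n = 14 per group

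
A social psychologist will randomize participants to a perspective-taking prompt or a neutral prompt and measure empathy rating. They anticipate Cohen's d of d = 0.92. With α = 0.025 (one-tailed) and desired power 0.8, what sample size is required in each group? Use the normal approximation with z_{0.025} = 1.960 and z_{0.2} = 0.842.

For two independent groups with equal n: n = 2·((z_{α} + z_β) / d)².
z_{α} + z_β = 1.960 + 0.842 = 2.802.
n = 2 × (2.802 / 0.92)² = 2 × 3.046² = 2 × 9.28 = 18.6.
Round up to the next whole participant.

n = 19 per group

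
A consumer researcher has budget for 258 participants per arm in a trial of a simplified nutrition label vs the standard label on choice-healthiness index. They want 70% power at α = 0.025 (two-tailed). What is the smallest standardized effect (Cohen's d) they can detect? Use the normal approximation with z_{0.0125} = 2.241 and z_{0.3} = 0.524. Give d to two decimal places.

For two independent groups of n = 258 each: d_min = (z_{α/2} + z_β)·√(2/n).
z-sum = 2.241 + 0.524 = 2.765.
d_min = 2.765 × √(2/258) = 2.765 × 0.0880 = 0.243.

d_min ≈ 0.24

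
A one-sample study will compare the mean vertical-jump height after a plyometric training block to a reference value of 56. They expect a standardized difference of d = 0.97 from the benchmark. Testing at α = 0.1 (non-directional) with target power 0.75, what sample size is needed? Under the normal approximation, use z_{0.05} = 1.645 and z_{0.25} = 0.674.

n = 6

For a one-sample test: n = ((z_{α/2} + z_β) / d)².
z_{α/2} + z_β = 1.645 + 0.674 = 2.319.
n = (2.319 / 0.97)² = 2.391² = 5.72.
Round up.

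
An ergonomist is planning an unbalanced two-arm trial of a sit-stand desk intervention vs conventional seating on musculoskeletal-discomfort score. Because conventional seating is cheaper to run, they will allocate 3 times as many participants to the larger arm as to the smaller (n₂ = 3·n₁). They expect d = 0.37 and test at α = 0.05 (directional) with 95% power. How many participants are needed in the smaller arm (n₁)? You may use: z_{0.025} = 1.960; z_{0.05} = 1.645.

n₁ = 106

With allocation ratio k = n₂/n₁ = 3, Var(x̄₁−x̄₂) = σ²(1/n₁ + 1/(k·n₁)) = σ²·(k+1)/(k·n₁).
So n₁ = (1 + 1/k)·((z_{α} + z_β)/d)² = 1.333 × (3.290/0.37)².
n₁ = 1.333 × 79.07 = 105.4.
Round up: n₁ = 106, giving n₂ = 3 × 106 = 318.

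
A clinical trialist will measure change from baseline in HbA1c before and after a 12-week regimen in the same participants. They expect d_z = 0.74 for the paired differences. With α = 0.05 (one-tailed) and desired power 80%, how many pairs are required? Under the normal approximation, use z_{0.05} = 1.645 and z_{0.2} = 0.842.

n = 12 pairs

For a paired (one-sample on differences) test: n = ((z_{α} + z_β) / d)².
z_{α} + z_β = 1.645 + 0.842 = 2.487.
n = (2.487 / 0.74)² = 3.361² = 11.30.
Round up.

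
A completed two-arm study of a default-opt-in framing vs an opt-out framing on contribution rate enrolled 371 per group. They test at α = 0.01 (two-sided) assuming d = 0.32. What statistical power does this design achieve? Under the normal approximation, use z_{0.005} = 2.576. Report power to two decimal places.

For two equal groups, power = Φ(d·√(n/2) − z_{α/2}).
d·√(n/2) = 0.32 × √(371/2) = 0.32 × 13.620 = 4.358.
z_β = 4.358 − 2.576 = 1.782.
Power = Φ(1.782) = 0.963.

power ≈ 0.96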